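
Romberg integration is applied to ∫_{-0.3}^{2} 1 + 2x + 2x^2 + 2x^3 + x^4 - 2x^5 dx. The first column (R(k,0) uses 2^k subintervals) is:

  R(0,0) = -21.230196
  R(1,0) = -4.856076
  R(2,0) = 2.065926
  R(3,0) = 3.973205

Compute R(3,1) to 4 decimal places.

4.6090

R(3,1) = 3.973205 + (3.973205 − 2.065926)/3 = 4.608965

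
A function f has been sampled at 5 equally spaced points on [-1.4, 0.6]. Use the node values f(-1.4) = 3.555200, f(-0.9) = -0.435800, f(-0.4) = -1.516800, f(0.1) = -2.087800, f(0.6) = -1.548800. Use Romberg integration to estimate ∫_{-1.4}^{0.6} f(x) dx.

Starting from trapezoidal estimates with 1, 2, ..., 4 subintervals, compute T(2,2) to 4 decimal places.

-1.8869

T(0,0) (trapezoid, 1 panel, h=2.0000): 2.006400
T(1,0) (trapezoid, 2 panels, h=1.0000): -0.513600
T(2,0) (trapezoid, 4 panels, h=0.5000): -1.518600
T(1,1) = -0.513600 + (-0.513600 − 2.006400)/3 = -1.353600
T(2,1) = -1.518600 + (-1.518600 − (-0.513600))/3 = -1.853600
T(2,2) = -1.853600 + (-1.853600 − (-1.353600))/15 = -1.886933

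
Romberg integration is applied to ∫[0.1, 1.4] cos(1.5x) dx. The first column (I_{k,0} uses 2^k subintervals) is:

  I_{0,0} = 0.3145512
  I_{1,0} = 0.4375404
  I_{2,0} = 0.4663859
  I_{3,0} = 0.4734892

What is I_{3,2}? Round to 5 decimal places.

0.47585

I_{2,1} = (4·0.4663859 − 0.4375404) / 3 = 0.4760011
I_{3,1} = 0.4734892 + (0.4734892 − 0.4663859)/3 = 0.4758570
I_{3,2} = (16·0.4758570 − 0.4760011) / 15 = 0.4758474
(Column j=1 coincides with Simpson's rule on the same nodes.)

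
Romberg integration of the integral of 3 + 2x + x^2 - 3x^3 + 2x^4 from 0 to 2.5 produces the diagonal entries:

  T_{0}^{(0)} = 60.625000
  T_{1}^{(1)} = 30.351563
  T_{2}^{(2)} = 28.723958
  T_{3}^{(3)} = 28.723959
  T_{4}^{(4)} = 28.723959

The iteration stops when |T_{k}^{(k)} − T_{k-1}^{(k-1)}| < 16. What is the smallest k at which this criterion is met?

k = 2

|T_{1}^{(1)} − T_{0}^{(0)}| = 30.273437 ≥ 16
|T_{2}^{(2)} − T_{1}^{(1)}| = 1.627605 < 16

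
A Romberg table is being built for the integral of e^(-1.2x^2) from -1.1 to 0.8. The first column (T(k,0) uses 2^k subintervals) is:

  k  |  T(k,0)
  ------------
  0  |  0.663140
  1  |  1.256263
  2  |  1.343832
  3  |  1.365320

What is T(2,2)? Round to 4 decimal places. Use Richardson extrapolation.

T(1,1) = (4·1.256263 − 0.663140) / 3 = 1.453971
T(2,1) = (4·1.343832 − 1.256263) / 3 = 1.373022
T(2,2) = 1.373022 + (1.373022 − 1.453971)/15 = 1.367625

1.3676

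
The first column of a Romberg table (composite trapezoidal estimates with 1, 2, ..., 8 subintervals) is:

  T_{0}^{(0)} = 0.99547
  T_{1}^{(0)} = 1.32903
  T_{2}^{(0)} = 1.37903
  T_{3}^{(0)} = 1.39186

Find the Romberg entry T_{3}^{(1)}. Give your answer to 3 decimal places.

1.396

Richardson extrapolation on the trapezoidal column (denominator 4−1=3):
T_{3}^{(1)} = 1.39186 + (1.39186 − 1.37903)/3 = 1.39614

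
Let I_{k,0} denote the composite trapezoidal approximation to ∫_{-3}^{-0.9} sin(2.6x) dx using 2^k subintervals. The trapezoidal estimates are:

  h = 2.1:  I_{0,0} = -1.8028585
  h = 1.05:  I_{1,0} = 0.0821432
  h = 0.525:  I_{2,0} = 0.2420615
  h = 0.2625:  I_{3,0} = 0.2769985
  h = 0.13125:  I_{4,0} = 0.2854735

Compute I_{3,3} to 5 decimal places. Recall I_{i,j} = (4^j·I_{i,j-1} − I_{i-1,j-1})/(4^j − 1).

0.28852

I_{1,1} = (4·0.0821432 − (-1.8028585)) / 3 = 0.7104771
I_{2,1} = (4·0.2420615 − 0.0821432) / 3 = 0.2953676
I_{3,1} = 0.2769985 + (0.2769985 − 0.2420615)/3 = 0.2886442
I_{2,2} = 0.2953676 + (0.2953676 − 0.7104771)/15 = 0.2676936
I_{3,2} = 0.2886442 + (0.2886442 − 0.2953676)/15 = 0.2881960
I_{3,3} = 0.2881960 + (0.2881960 − 0.2676936)/63 = 0.2885214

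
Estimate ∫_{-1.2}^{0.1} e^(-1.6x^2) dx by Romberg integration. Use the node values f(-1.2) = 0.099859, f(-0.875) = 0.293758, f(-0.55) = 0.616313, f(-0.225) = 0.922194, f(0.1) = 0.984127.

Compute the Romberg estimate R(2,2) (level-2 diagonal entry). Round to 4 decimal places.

0.7785

R(0,0) (trapezoid, 1 panel, h=1.3000): 0.704591
R(1,0) (trapezoid, 2 panels, h=0.6500): 0.752899
R(2,0) (trapezoid, 4 panels, h=0.3250): 0.771634
R(1,1) = 0.752899 + (0.752899 − 0.704591)/3 = 0.769002
R(2,1) = 0.771634 + (0.771634 − 0.752899)/3 = 0.777879
R(2,2) = 0.777879 + (0.777879 − 0.769002)/15 = 0.778471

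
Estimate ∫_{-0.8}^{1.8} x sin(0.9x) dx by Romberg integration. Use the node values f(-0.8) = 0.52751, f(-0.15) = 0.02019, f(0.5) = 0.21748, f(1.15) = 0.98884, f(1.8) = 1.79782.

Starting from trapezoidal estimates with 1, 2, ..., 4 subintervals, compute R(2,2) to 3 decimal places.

1.478

R(0,0) (trapezoid, 1 panel, h=2.6000): 3.02293
R(1,0) (trapezoid, 2 panels, h=1.3000): 1.79419
R(2,0) (trapezoid, 4 panels, h=0.6500): 1.55296
R(1,1) = 1.79419 + (1.79419 − 3.02293)/3 = 1.38461
R(2,1) = 1.55296 + (1.55296 − 1.79419)/3 = 1.47255
R(2,2) = 1.47255 + (1.47255 − 1.38461)/15 = 1.47841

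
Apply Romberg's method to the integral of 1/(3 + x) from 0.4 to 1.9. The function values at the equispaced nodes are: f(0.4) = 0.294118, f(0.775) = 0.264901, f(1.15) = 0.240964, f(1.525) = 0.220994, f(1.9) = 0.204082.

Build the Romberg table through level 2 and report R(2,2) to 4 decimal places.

0.3655

R(0,0) (trapezoid, 1 panel, h=1.5000): 0.373650
R(1,0) (trapezoid, 2 panels, h=0.7500): 0.367548
R(2,0) (trapezoid, 4 panels, h=0.3750): 0.365985
R(1,1) = 0.367548 + (0.367548 − 0.373650)/3 = 0.365514
R(2,1) = 0.365985 + (0.365985 − 0.367548)/3 = 0.365464
R(2,2) = 0.365464 + (0.365464 − 0.365514)/15 = 0.365461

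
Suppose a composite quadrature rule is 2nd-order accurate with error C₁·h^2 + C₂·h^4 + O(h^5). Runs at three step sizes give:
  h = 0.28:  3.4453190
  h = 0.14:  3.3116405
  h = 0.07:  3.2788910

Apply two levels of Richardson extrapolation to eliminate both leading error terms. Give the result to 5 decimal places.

First eliminate the h^2 term (factor 2^2 = 4):
  B₁ = (4·3.3116405 − 3.4453190)/3 = 3.2670810
  B₂ = (4·3.2788910 − 3.3116405)/3 = 3.2679745
Then eliminate the h^4 term (factor 2^4 = 16):
  (16·3.2679745 − 3.2670810)/15 = 3.2680341

3.26803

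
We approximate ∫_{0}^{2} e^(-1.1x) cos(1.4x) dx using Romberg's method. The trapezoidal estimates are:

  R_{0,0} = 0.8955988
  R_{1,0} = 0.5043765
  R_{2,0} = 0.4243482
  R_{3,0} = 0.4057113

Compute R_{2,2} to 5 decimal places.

Richardson extrapolation on the trapezoidal column (denominator 4−1=3):
R_{1,1} = (4·0.5043765 − 0.8955988) / 3 = 0.3739691
R_{2,1} = 0.4243482 + (0.4243482 − 0.5043765)/3 = 0.3976721
R_{2,2} = 0.3976721 + (0.3976721 − 0.3739691)/15 = 0.3992523

0.39925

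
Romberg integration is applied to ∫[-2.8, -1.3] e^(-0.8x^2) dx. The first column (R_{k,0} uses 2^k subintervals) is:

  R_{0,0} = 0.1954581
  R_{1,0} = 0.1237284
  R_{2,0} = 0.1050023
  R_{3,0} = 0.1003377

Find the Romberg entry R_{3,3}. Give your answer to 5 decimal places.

Richardson extrapolation on the trapezoidal column (denominator 4−1=3):
R_{1,1} = 0.1237284 + (0.1237284 − 0.1954581)/3 = 0.0998185
R_{2,1} = (4·0.1050023 − 0.1237284) / 3 = 0.0987603
R_{3,1} = 0.1003377 + (0.1003377 − 0.1050023)/3 = 0.0987828
R_{2,2} = (16·0.0987603 − 0.0998185) / 15 = 0.0986898
R_{3,2} = (16·0.0987828 − 0.0987603) / 15 = 0.0987843
R_{3,3} = (64·0.0987843 − 0.0986898) / 63 = 0.0987858

0.09879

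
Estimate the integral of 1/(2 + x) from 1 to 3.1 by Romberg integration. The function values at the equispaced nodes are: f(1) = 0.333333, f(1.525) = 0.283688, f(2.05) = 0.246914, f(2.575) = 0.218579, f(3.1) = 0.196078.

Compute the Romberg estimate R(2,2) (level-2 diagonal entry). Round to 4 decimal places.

0.5306

R(0,0) (trapezoid, 1 panel, h=2.1000): 0.555882
R(1,0) (trapezoid, 2 panels, h=1.0500): 0.537200
R(2,0) (trapezoid, 4 panels, h=0.5250): 0.532290
R(1,1) = 0.537200 + (0.537200 − 0.555882)/3 = 0.530973
R(2,1) = 0.532290 + (0.532290 − 0.537200)/3 = 0.530653
R(2,2) = 0.530653 + (0.530653 − 0.530973)/15 = 0.530632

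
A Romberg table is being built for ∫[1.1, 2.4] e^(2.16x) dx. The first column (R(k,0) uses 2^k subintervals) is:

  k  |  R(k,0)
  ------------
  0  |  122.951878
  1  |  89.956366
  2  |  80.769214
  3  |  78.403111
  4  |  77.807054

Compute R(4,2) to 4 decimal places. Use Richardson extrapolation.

R(3,1) = 78.403111 + (78.403111 − 80.769214)/3 = 77.614410
R(4,1) = (4·77.807054 − 78.403111) / 3 = 77.608368
R(4,2) = (16·77.608368 − 77.614410) / 15 = 77.607965

77.6080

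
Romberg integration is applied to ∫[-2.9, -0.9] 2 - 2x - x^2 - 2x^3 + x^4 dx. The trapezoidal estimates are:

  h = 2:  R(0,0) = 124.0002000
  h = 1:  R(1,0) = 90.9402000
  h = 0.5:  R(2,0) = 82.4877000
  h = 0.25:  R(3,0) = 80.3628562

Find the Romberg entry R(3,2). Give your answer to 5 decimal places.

Richardson extrapolation on the trapezoidal column (denominator 4−1=3):
R(2,1) = (4·82.4877000 − 90.9402000) / 3 = 79.6702000
R(3,1) = (4·80.3628562 − 82.4877000) / 3 = 79.6545749
R(3,2) = (16·79.6545749 − 79.6702000) / 15 = 79.6535332
(Column j=1 coincides with Simpson's rule on the same nodes.)

79.65353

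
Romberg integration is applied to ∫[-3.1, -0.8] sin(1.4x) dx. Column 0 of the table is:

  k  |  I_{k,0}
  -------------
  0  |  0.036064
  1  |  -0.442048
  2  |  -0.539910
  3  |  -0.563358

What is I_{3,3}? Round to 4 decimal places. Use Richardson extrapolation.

I_{1,1} = -0.442048 + (-0.442048 − 0.036064)/3 = -0.601419
I_{2,1} = -0.539910 + (-0.539910 − (-0.442048))/3 = -0.572531
I_{3,1} = (4·(-0.563358) − (-0.539910)) / 3 = -0.571174
I_{2,2} = (16·(-0.572531) − (-0.601419)) / 15 = -0.570605
I_{3,2} = -0.571174 + (-0.571174 − (-0.572531))/15 = -0.571084
I_{3,3} = (64·(-0.571084) − (-0.570605)) / 63 = -0.571092

-0.5711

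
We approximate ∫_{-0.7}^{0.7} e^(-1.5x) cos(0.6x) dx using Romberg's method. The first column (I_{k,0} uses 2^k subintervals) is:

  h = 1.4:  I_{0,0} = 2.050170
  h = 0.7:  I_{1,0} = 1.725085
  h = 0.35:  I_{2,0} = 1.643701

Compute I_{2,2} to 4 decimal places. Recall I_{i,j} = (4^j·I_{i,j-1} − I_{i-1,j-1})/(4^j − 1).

1.6166

Richardson extrapolation on the trapezoidal column (denominator 4−1=3):
I_{1,1} = (4·1.725085 − 2.050170) / 3 = 1.616723
I_{2,1} = 1.643701 + (1.643701 − 1.725085)/3 = 1.616573
I_{2,2} = (16·1.616573 − 1.616723) / 15 = 1.616563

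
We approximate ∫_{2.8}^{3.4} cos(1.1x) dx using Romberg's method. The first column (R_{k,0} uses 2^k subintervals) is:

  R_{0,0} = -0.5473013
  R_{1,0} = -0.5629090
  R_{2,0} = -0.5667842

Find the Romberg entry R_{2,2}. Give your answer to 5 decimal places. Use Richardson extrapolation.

Richardson extrapolation on the trapezoidal column (denominator 4−1=3):
R_{1,1} = (4·(-0.5629090) − (-0.5473013)) / 3 = -0.5681116
R_{2,1} = (4·(-0.5667842) − (-0.5629090)) / 3 = -0.5680759
R_{2,2} = -0.5680759 + (-0.5680759 − (-0.5681116))/15 = -0.5680735

-0.56807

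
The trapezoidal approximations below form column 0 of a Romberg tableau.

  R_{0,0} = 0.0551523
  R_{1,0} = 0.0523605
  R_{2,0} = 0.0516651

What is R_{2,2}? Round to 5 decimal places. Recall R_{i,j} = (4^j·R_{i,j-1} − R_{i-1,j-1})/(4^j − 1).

0.05143

Richardson extrapolation on the trapezoidal column (denominator 4−1=3):
R_{1,1} = 0.0523605 + (0.0523605 − 0.0551523)/3 = 0.0514299
R_{2,1} = (4·0.0516651 − 0.0523605) / 3 = 0.0514333
R_{2,2} = (16·0.0514333 − 0.0514299) / 15 = 0.0514335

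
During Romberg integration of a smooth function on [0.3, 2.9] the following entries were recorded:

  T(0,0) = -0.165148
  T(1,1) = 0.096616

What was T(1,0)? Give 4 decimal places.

From T(1,1) = (4·T(1,0) − T(0,0))/3, solve for T(1,0):
4·T(1,0) = 3·0.096616 + (-0.165148) = 0.124700
T(1,0) = 0.031175

0.0312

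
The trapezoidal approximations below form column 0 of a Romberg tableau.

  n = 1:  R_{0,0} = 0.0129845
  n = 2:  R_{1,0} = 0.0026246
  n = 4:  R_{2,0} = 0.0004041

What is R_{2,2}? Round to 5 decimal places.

R_{1,1} = 0.0026246 + (0.0026246 − 0.0129845)/3 = -0.0008287
R_{2,1} = 0.0004041 + (0.0004041 − 0.0026246)/3 = -0.0003361
R_{2,2} = -0.0003361 + (-0.0003361 − (-0.0008287))/15 = -0.0003033
(Column j=1 coincides with Simpson's rule on the same nodes.)

-0.00030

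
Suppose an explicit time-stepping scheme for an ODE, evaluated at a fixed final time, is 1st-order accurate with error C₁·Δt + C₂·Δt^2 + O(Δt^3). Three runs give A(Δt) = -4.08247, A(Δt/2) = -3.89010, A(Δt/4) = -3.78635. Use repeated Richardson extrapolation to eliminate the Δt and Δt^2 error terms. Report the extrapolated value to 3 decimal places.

-3.678

First eliminate the Δt term (factor 2^1 = 2):
  B₁ = (2·(-3.89010) − (-4.08247))/1 = -3.69773
  B₂ = (2·(-3.78635) − (-3.89010))/1 = -3.68260
Then eliminate the Δt^2 term (factor 2^2 = 4):
  (4·(-3.68260) − (-3.69773))/3 = -3.67756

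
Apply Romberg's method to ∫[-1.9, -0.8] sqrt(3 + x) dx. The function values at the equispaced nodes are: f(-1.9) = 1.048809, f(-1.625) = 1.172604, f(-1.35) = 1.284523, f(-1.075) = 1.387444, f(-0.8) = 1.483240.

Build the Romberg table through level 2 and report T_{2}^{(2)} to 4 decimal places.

T_{0}^{(0)} (trapezoid, 1 panel, h=1.1000): 1.392627
T_{1}^{(0)} (trapezoid, 2 panels, h=0.5500): 1.402801
T_{2}^{(0)} (trapezoid, 4 panels, h=0.2750): 1.405414
T_{1}^{(1)} = 1.402801 + (1.402801 − 1.392627)/3 = 1.406192
T_{2}^{(1)} = 1.405414 + (1.405414 − 1.402801)/3 = 1.406285
T_{2}^{(2)} = 1.406285 + (1.406285 − 1.406192)/15 = 1.406291

1.4063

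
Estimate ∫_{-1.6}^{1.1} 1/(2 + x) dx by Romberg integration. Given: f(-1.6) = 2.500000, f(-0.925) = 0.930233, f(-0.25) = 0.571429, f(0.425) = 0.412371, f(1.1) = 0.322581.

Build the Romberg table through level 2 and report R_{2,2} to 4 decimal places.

R_{0,0} (trapezoid, 1 panel, h=2.7000): 3.810484
R_{1,0} (trapezoid, 2 panels, h=1.3500): 2.676671
R_{2,0} (trapezoid, 4 panels, h=0.6750): 2.244593
R_{1,1} = 2.676671 + (2.676671 − 3.810484)/3 = 2.298733
R_{2,1} = 2.244593 + (2.244593 − 2.676671)/3 = 2.100567
R_{2,2} = 2.100567 + (2.100567 − 2.298733)/15 = 2.087356

2.0874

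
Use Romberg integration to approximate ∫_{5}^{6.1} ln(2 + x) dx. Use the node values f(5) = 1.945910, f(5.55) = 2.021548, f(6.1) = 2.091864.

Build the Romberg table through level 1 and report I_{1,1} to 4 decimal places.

2.2227

I_{0,0} (trapezoid, 1 panel, h=1.1000): 2.220776
I_{1,0} (trapezoid, 2 panels, h=0.5500): 2.222239
I_{1,1} = 2.222239 + (2.222239 − 2.220776)/3 = 2.222727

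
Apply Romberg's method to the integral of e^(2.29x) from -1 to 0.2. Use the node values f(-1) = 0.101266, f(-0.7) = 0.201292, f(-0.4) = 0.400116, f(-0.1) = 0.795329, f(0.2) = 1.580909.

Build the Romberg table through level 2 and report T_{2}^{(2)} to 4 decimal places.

0.6462

T_{0}^{(0)} (trapezoid, 1 panel, h=1.2000): 1.009305
T_{1}^{(0)} (trapezoid, 2 panels, h=0.6000): 0.744722
T_{2}^{(0)} (trapezoid, 4 panels, h=0.3000): 0.671347
T_{1}^{(1)} = 0.744722 + (0.744722 − 1.009305)/3 = 0.656528
T_{2}^{(1)} = 0.671347 + (0.671347 − 0.744722)/3 = 0.646889
T_{2}^{(2)} = 0.646889 + (0.646889 − 0.656528)/15 = 0.646246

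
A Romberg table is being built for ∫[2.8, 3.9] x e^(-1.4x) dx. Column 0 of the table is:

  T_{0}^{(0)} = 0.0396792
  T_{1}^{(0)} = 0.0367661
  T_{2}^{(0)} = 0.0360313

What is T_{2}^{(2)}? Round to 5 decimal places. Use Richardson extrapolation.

Richardson extrapolation on the trapezoidal column (denominator 4−1=3):
T_{1}^{(1)} = 0.0367661 + (0.0367661 − 0.0396792)/3 = 0.0357951
T_{2}^{(1)} = 0.0360313 + (0.0360313 − 0.0367661)/3 = 0.0357864
T_{2}^{(2)} = 0.0357864 + (0.0357864 − 0.0357951)/15 = 0.0357858

0.03579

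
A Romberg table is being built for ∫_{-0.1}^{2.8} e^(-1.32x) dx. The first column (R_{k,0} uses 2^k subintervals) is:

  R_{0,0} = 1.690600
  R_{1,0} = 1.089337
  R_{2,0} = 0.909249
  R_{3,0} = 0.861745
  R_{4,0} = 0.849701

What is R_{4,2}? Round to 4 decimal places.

R_{3,1} = (4·0.861745 − 0.909249) / 3 = 0.845910
R_{4,1} = 0.849701 + (0.849701 − 0.861745)/3 = 0.845686
R_{4,2} = (16·0.845686 − 0.845910) / 15 = 0.845671

0.8457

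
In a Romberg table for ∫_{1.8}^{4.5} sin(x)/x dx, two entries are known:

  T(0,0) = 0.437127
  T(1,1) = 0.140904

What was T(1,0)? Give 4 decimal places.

From T(1,1) = (4·T(1,0) − T(0,0))/3, solve for T(1,0):
4·T(1,0) = 3·0.140904 + 0.437127 = 0.859839
T(1,0) = 0.214960

0.2150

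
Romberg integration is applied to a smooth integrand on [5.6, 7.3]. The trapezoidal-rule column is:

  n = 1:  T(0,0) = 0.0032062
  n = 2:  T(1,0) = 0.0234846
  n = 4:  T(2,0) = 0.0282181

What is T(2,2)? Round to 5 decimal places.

Richardson extrapolation on the trapezoidal column (denominator 4−1=3):
T(1,1) = (4·0.0234846 − 0.0032062) / 3 = 0.0302441
T(2,1) = (4·0.0282181 − 0.0234846) / 3 = 0.0297959
T(2,2) = 0.0297959 + (0.0297959 − 0.0302441)/15 = 0.0297660

0.02977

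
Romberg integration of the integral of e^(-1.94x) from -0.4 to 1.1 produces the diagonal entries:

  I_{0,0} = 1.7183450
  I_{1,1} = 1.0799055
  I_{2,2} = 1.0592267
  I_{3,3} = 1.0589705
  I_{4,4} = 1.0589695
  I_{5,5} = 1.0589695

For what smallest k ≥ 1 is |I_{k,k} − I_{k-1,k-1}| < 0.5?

k = 2

|I_{1,1} − I_{0,0}| = 0.6384395 ≥ 0.5
|I_{2,2} − I_{1,1}| = 0.0206788 < 0.5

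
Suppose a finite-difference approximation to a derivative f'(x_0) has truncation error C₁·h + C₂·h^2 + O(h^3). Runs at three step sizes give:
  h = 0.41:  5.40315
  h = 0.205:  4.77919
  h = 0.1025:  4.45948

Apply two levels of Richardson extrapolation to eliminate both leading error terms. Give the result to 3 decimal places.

4.135

First eliminate the h term (factor 2^1 = 2):
  B₁ = (2·4.77919 − 5.40315)/1 = 4.15523
  B₂ = (2·4.45948 − 4.77919)/1 = 4.13977
Then eliminate the h^2 term (factor 2^2 = 4):
  (4·4.13977 − 4.15523)/3 = 4.13462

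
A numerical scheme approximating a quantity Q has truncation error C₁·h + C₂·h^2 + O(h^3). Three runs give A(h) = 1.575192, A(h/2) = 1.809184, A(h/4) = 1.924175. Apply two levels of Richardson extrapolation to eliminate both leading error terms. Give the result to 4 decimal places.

First eliminate the h term (factor 2^1 = 2):
  B₁ = (2·1.809184 − 1.575192)/1 = 2.043176
  B₂ = (2·1.924175 − 1.809184)/1 = 2.039166
Then eliminate the h^2 term (factor 2^2 = 4):
  (4·2.039166 − 2.043176)/3 = 2.037829

2.0378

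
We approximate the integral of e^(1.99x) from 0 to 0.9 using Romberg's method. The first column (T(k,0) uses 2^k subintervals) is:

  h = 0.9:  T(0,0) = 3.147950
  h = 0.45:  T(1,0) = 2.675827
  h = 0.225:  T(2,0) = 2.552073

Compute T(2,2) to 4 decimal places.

Richardson extrapolation on the trapezoidal column (denominator 4−1=3):
T(1,1) = 2.675827 + (2.675827 − 3.147950)/3 = 2.518453
T(2,1) = 2.552073 + (2.552073 − 2.675827)/3 = 2.510822
T(2,2) = (16·2.510822 − 2.518453) / 15 = 2.510313

2.5103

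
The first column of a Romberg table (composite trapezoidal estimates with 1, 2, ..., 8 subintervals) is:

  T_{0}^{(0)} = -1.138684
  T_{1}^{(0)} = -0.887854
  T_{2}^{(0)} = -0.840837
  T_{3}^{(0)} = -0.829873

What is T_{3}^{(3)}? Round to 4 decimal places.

T_{1}^{(1)} = -0.887854 + (-0.887854 − (-1.138684))/3 = -0.804244
T_{2}^{(1)} = -0.840837 + (-0.840837 − (-0.887854))/3 = -0.825165
T_{3}^{(1)} = (4·(-0.829873) − (-0.840837)) / 3 = -0.826218
T_{2}^{(2)} = -0.825165 + (-0.825165 − (-0.804244))/15 = -0.826560
T_{3}^{(2)} = -0.826218 + (-0.826218 − (-0.825165))/15 = -0.826288
T_{3}^{(3)} = (64·(-0.826288) − (-0.826560)) / 63 = -0.826284

-0.8263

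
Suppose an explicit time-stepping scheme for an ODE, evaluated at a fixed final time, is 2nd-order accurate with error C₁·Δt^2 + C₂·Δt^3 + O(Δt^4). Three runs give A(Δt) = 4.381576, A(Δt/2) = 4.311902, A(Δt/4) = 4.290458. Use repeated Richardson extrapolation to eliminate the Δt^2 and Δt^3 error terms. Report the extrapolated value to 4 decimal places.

First eliminate the Δt^2 term (factor 2^2 = 4):
  B₁ = (4·4.311902 − 4.381576)/3 = 4.288677
  B₂ = (4·4.290458 − 4.311902)/3 = 4.283310
Then eliminate the Δt^3 term (factor 2^3 = 8):
  (8·4.283310 − 4.288677)/7 = 4.282543

4.2825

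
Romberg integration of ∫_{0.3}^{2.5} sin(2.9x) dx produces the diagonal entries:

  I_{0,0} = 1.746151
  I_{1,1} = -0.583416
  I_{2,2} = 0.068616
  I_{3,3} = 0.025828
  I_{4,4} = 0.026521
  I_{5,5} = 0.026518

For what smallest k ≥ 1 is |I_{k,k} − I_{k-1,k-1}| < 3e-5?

|I_{1,1} − I_{0,0}| = 2.329567 ≥ 3e-5
|I_{2,2} − I_{1,1}| = 0.652032 ≥ 3e-5
|I_{3,3} − I_{2,2}| = 0.042788 ≥ 3e-5
|I_{4,4} − I_{3,3}| = 0.000693 ≥ 3e-5
|I_{5,5} − I_{4,4}| = 0.000003 < 3e-5

k = 5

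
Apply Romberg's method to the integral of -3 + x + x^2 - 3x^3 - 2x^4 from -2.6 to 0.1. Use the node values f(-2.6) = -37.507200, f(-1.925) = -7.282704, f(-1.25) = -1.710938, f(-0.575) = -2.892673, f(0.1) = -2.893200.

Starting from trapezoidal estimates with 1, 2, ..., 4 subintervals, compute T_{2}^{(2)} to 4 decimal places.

-18.8684

T_{0}^{(0)} (trapezoid, 1 panel, h=2.7000): -54.540540
T_{1}^{(0)} (trapezoid, 2 panels, h=1.3500): -29.580036
T_{2}^{(0)} (trapezoid, 4 panels, h=0.6750): -21.658398
T_{1}^{(1)} = -29.580036 + (-29.580036 − (-54.540540))/3 = -21.259868
T_{2}^{(1)} = -21.658398 + (-21.658398 − (-29.580036))/3 = -19.017852
T_{2}^{(2)} = -19.017852 + (-19.017852 − (-21.259868))/15 = -18.868384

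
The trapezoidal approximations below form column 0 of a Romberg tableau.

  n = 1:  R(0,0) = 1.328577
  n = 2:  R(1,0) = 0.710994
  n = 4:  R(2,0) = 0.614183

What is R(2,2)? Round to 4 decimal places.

Richardson extrapolation on the trapezoidal column (denominator 4−1=3):
R(1,1) = (4·0.710994 − 1.328577) / 3 = 0.505133
R(2,1) = 0.614183 + (0.614183 − 0.710994)/3 = 0.581913
R(2,2) = (16·0.581913 − 0.505133) / 15 = 0.587032

0.5870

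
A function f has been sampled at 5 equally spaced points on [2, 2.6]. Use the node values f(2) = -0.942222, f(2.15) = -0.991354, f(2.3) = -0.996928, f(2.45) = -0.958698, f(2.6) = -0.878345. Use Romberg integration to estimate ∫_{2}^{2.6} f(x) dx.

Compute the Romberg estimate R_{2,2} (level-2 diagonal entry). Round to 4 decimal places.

R_{0,0} (trapezoid, 1 panel, h=0.6000): -0.546170
R_{1,0} (trapezoid, 2 panels, h=0.3000): -0.572163
R_{2,0} (trapezoid, 4 panels, h=0.1500): -0.578590
R_{1,1} = -0.572163 + (-0.572163 − (-0.546170))/3 = -0.580827
R_{2,1} = -0.578590 + (-0.578590 − (-0.572163))/3 = -0.580732
R_{2,2} = -0.580732 + (-0.580732 − (-0.580827))/15 = -0.580726

-0.5807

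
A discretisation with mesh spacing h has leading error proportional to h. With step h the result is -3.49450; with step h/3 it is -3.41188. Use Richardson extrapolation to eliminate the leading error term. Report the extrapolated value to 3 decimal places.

The leading error scales as h; refining by a factor of 3 reduces it by 3^1 = 3.
Extrapolated value = (3·A(h/3) − A(h)) / (3 − 1)
= (3·(-3.41188) − (-3.49450)) / 2
= -6.74114 / 2 = -3.37057

-3.371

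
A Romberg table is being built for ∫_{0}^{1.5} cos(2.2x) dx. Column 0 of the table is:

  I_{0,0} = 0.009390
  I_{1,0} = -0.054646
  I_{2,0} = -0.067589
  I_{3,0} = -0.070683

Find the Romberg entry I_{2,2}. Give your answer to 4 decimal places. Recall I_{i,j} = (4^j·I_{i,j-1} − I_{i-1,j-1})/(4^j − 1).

Richardson extrapolation on the trapezoidal column (denominator 4−1=3):
I_{1,1} = -0.054646 + (-0.054646 − 0.009390)/3 = -0.075991
I_{2,1} = -0.067589 + (-0.067589 − (-0.054646))/3 = -0.071903
I_{2,2} = (16·(-0.071903) − (-0.075991)) / 15 = -0.071630

-0.0716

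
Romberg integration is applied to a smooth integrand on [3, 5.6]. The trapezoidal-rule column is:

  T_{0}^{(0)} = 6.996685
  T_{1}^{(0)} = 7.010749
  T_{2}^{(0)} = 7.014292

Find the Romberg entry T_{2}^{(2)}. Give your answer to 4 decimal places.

7.0155

Richardson extrapolation on the trapezoidal column (denominator 4−1=3):
T_{1}^{(1)} = 7.010749 + (7.010749 − 6.996685)/3 = 7.015437
T_{2}^{(1)} = (4·7.014292 − 7.010749) / 3 = 7.015473
T_{2}^{(2)} = (16·7.015473 − 7.015437) / 15 = 7.015475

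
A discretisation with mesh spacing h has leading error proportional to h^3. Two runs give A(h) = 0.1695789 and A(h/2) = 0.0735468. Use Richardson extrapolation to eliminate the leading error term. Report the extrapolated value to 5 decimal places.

0.05983

Extrapolated value = (8·A(h/2) − A(h)) / (8 − 1)
= (8·0.0735468 − 0.1695789) / 7
= 0.4187955 / 7 = 0.0598279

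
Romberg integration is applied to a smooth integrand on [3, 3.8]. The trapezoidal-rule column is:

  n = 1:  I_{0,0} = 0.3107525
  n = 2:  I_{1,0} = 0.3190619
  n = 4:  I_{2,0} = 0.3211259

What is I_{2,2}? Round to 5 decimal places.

Richardson extrapolation on the trapezoidal column (denominator 4−1=3):
I_{1,1} = (4·0.3190619 − 0.3107525) / 3 = 0.3218317
I_{2,1} = (4·0.3211259 − 0.3190619) / 3 = 0.3218139
I_{2,2} = (16·0.3218139 − 0.3218317) / 15 = 0.3218127

0.32181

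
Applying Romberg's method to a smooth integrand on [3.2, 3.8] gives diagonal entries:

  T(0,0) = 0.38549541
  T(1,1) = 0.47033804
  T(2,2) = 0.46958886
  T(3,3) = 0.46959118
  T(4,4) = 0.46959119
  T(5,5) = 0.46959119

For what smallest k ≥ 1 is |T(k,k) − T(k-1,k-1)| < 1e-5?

k = 3

|T(1,1) − T(0,0)| = 0.08484263 ≥ 1e-5
|T(2,2) − T(1,1)| = 0.00074918 ≥ 1e-5
|T(3,3) − T(2,2)| = 0.00000232 < 1e-5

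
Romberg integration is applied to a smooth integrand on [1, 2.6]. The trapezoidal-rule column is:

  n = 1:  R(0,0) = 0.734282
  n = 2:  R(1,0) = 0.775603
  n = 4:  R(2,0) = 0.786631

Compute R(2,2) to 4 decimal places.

R(1,1) = 0.775603 + (0.775603 − 0.734282)/3 = 0.789377
R(2,1) = (4·0.786631 − 0.775603) / 3 = 0.790307
R(2,2) = (16·0.790307 − 0.789377) / 15 = 0.790369

0.7904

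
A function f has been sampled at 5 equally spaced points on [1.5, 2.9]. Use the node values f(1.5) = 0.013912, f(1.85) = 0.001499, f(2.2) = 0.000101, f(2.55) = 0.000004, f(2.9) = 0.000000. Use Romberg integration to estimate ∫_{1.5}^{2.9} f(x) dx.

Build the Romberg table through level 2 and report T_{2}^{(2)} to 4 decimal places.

0.0023

T_{0}^{(0)} (trapezoid, 1 panel, h=1.4000): 0.009738
T_{1}^{(0)} (trapezoid, 2 panels, h=0.7000): 0.004940
T_{2}^{(0)} (trapezoid, 4 panels, h=0.3500): 0.002996
T_{1}^{(1)} = 0.004940 + (0.004940 − 0.009738)/3 = 0.003341
T_{2}^{(1)} = 0.002996 + (0.002996 − 0.004940)/3 = 0.002348
T_{2}^{(2)} = 0.002348 + (0.002348 − 0.003341)/15 = 0.002282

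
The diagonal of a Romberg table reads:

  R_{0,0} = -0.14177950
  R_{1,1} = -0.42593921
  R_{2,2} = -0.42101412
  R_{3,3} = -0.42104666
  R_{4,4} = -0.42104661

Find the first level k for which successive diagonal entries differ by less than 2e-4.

|R_{1,1} − R_{0,0}| = 0.28415971 ≥ 2e-4
|R_{2,2} − R_{1,1}| = 0.00492509 ≥ 2e-4
|R_{3,3} − R_{2,2}| = 0.00003254 < 2e-4

k = 3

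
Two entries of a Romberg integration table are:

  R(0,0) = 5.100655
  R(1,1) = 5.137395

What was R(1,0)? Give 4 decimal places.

From R(1,1) = (4·R(1,0) − R(0,0))/3, solve for R(1,0):
4·R(1,0) = 3·5.137395 + 5.100655 = 20.512840
R(1,0) = 5.128210

5.1282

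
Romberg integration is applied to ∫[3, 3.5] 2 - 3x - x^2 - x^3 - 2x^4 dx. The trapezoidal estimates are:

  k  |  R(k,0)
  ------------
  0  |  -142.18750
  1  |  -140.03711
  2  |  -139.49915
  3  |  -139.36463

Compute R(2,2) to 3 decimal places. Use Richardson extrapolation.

-139.320

R(1,1) = (4·(-140.03711) − (-142.18750)) / 3 = -139.32031
R(2,1) = (4·(-139.49915) − (-140.03711)) / 3 = -139.31983
R(2,2) = (16·(-139.31983) − (-139.32031)) / 15 = -139.31980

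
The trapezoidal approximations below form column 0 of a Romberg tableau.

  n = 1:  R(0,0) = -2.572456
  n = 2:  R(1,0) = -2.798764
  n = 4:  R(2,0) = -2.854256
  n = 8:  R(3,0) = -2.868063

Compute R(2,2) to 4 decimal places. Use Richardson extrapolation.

Richardson extrapolation on the trapezoidal column (denominator 4−1=3):
R(1,1) = (4·(-2.798764) − (-2.572456)) / 3 = -2.874200
R(2,1) = -2.854256 + (-2.854256 − (-2.798764))/3 = -2.872753
R(2,2) = -2.872753 + (-2.872753 − (-2.874200))/15 = -2.872657
(Column j=1 coincides with Simpson's rule on the same nodes.)

-2.8727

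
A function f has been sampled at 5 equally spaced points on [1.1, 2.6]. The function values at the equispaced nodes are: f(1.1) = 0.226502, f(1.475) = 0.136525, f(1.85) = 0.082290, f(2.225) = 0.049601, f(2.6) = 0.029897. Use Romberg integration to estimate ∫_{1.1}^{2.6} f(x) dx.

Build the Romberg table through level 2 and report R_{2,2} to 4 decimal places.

R_{0,0} (trapezoid, 1 panel, h=1.5000): 0.192299
R_{1,0} (trapezoid, 2 panels, h=0.7500): 0.157867
R_{2,0} (trapezoid, 4 panels, h=0.3750): 0.148731
R_{1,1} = 0.157867 + (0.157867 − 0.192299)/3 = 0.146390
R_{2,1} = 0.148731 + (0.148731 − 0.157867)/3 = 0.145686
R_{2,2} = 0.145686 + (0.145686 − 0.146390)/15 = 0.145639

0.1456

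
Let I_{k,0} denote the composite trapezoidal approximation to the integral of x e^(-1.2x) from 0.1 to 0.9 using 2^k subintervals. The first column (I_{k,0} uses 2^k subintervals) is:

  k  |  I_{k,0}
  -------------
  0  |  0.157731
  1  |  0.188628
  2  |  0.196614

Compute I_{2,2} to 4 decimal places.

0.1993

I_{1,1} = (4·0.188628 − 0.157731) / 3 = 0.198927
I_{2,1} = (4·0.196614 − 0.188628) / 3 = 0.199276
I_{2,2} = (16·0.199276 − 0.198927) / 15 = 0.199299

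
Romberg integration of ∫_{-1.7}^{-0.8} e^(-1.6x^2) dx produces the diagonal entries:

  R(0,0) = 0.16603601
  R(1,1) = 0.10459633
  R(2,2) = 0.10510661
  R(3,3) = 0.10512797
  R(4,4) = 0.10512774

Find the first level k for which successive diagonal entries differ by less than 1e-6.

k = 4

|R(1,1) − R(0,0)| = 0.06143968 ≥ 1e-6
|R(2,2) − R(1,1)| = 0.00051028 ≥ 1e-6
|R(3,3) − R(2,2)| = 0.00002136 ≥ 1e-6
|R(4,4) − R(3,3)| = 0.00000023 < 1e-6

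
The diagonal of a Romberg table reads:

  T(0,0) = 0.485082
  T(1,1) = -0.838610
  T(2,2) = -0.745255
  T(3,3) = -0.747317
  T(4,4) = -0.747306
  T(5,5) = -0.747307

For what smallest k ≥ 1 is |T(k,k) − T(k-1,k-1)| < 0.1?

|T(1,1) − T(0,0)| = 1.323692 ≥ 0.1
|T(2,2) − T(1,1)| = 0.093355 < 0.1

k = 2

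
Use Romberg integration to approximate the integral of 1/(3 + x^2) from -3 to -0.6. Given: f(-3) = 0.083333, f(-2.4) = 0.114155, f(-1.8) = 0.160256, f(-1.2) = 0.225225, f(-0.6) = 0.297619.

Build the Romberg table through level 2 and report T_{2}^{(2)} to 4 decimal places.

T_{0}^{(0)} (trapezoid, 1 panel, h=2.4000): 0.457142
T_{1}^{(0)} (trapezoid, 2 panels, h=1.2000): 0.420878
T_{2}^{(0)} (trapezoid, 4 panels, h=0.6000): 0.414067
T_{1}^{(1)} = 0.420878 + (0.420878 − 0.457142)/3 = 0.408790
T_{2}^{(1)} = 0.414067 + (0.414067 − 0.420878)/3 = 0.411797
T_{2}^{(2)} = 0.411797 + (0.411797 − 0.408790)/15 = 0.411997

0.4120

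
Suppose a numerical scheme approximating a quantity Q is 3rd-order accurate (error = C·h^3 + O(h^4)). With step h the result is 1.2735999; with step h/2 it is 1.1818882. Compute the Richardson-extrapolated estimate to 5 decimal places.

The leading error scales as h^3; refining by a factor of 2 reduces it by 2^3 = 8.
Extrapolated value = (8·A(h/2) − A(h)) / (8 − 1)
= (8·1.1818882 − 1.2735999) / 7
= 8.1815057 / 7 = 1.1687865

1.16879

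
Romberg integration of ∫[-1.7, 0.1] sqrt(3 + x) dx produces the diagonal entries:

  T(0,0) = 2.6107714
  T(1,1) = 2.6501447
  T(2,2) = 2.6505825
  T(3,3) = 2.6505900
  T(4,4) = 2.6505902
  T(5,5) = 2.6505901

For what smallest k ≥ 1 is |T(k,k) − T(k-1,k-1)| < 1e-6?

k = 4

|T(1,1) − T(0,0)| = 0.0393733 ≥ 1e-6
|T(2,2) − T(1,1)| = 0.0004378 ≥ 1e-6
|T(3,3) − T(2,2)| = 0.0000075 ≥ 1e-6
|T(4,4) − T(3,3)| = 0.0000002 < 1e-6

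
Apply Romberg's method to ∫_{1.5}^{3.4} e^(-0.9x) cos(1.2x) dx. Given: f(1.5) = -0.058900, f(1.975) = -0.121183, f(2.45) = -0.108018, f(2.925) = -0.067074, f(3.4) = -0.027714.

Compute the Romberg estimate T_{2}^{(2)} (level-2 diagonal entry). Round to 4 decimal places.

-0.1673

T_{0}^{(0)} (trapezoid, 1 panel, h=1.9000): -0.082283
T_{1}^{(0)} (trapezoid, 2 panels, h=0.9500): -0.143759
T_{2}^{(0)} (trapezoid, 4 panels, h=0.4750): -0.161301
T_{1}^{(1)} = -0.143759 + (-0.143759 − (-0.082283))/3 = -0.164251
T_{2}^{(1)} = -0.161301 + (-0.161301 − (-0.143759))/3 = -0.167148
T_{2}^{(2)} = -0.167148 + (-0.167148 − (-0.164251))/15 = -0.167341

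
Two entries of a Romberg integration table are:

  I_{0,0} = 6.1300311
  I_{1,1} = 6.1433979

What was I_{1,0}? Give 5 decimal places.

From I_{1,1} = (4·I_{1,0} − I_{0,0})/3, solve for I_{1,0}:
4·I_{1,0} = 3·6.1433979 + 6.1300311 = 24.5602248
I_{1,0} = 6.1400562

6.14006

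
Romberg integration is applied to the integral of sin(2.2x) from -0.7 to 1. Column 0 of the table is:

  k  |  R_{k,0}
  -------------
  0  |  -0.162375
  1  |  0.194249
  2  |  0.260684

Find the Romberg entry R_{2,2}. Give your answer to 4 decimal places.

0.2808

Richardson extrapolation on the trapezoidal column (denominator 4−1=3):
R_{1,1} = 0.194249 + (0.194249 − (-0.162375))/3 = 0.313124
R_{2,1} = (4·0.260684 − 0.194249) / 3 = 0.282829
R_{2,2} = 0.282829 + (0.282829 − 0.313124)/15 = 0.280809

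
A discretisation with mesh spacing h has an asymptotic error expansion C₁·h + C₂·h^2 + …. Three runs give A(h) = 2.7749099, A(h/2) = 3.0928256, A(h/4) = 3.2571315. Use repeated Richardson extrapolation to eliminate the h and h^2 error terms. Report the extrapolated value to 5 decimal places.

First eliminate the h term (factor 2^1 = 2):
  B₁ = (2·3.0928256 − 2.7749099)/1 = 3.4107413
  B₂ = (2·3.2571315 − 3.0928256)/1 = 3.4214374
Then eliminate the h^2 term (factor 2^2 = 4):
  (4·3.4214374 − 3.4107413)/3 = 3.4250028

3.42500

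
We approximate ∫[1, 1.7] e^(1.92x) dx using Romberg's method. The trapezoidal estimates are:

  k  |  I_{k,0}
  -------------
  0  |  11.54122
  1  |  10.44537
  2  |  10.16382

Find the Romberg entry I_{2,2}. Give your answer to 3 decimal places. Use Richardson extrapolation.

Richardson extrapolation on the trapezoidal column (denominator 4−1=3):
I_{1,1} = 10.44537 + (10.44537 − 11.54122)/3 = 10.08009
I_{2,1} = (4·10.16382 − 10.44537) / 3 = 10.06997
I_{2,2} = 10.06997 + (10.06997 − 10.08009)/15 = 10.06930

10.069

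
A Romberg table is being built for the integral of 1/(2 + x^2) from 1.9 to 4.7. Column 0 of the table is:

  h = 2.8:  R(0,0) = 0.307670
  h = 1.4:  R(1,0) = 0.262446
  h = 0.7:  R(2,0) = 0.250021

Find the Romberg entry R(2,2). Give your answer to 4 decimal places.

R(1,1) = 0.262446 + (0.262446 − 0.307670)/3 = 0.247371
R(2,1) = 0.250021 + (0.250021 − 0.262446)/3 = 0.245879
R(2,2) = 0.245879 + (0.245879 − 0.247371)/15 = 0.245780

0.2458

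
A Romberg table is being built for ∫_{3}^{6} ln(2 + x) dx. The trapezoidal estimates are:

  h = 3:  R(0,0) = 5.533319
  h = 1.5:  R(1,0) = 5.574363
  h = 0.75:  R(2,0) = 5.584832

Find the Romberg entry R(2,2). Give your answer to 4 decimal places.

5.5883

Richardson extrapolation on the trapezoidal column (denominator 4−1=3):
R(1,1) = 5.574363 + (5.574363 − 5.533319)/3 = 5.588044
R(2,1) = 5.584832 + (5.584832 − 5.574363)/3 = 5.588322
R(2,2) = (16·5.588322 − 5.588044) / 15 = 5.588341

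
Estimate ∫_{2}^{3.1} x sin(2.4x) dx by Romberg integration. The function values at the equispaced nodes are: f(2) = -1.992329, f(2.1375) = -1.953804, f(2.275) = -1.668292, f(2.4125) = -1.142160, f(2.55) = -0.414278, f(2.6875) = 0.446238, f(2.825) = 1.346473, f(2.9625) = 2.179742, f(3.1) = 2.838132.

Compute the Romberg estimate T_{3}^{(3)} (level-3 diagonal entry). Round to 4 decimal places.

-0.1148

T_{0}^{(0)} (trapezoid, 1 panel, h=1.1000): 0.465192
T_{1}^{(0)} (trapezoid, 2 panels, h=0.5500): 0.004743
T_{2}^{(0)} (trapezoid, 4 panels, h=0.2750): -0.086129
T_{3}^{(0)} (trapezoid, 8 panels, h=0.1375): -0.107687
T_{1}^{(1)} = 0.004743 + (0.004743 − 0.465192)/3 = -0.148740
T_{2}^{(1)} = -0.086129 + (-0.086129 − 0.004743)/3 = -0.116420
T_{3}^{(1)} = -0.107687 + (-0.107687 − (-0.086129))/3 = -0.114873
T_{2}^{(2)} = -0.116420 + (-0.116420 − (-0.148740))/15 = -0.114265
T_{3}^{(2)} = -0.114873 + (-0.114873 − (-0.116420))/15 = -0.114770
T_{3}^{(3)} = -0.114770 + (-0.114770 − (-0.114265))/63 = -0.114778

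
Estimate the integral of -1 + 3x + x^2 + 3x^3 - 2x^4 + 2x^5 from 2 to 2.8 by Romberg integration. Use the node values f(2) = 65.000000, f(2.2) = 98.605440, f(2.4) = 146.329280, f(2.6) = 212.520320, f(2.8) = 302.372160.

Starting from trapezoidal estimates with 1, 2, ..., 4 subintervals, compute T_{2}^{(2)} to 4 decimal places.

126.9652

T_{0}^{(0)} (trapezoid, 1 panel, h=0.8000): 146.948864
T_{1}^{(0)} (trapezoid, 2 panels, h=0.4000): 132.006144
T_{2}^{(0)} (trapezoid, 4 panels, h=0.2000): 128.228224
T_{1}^{(1)} = 132.006144 + (132.006144 − 146.948864)/3 = 127.025237
T_{2}^{(1)} = 128.228224 + (128.228224 − 132.006144)/3 = 126.968917
T_{2}^{(2)} = 126.968917 + (126.968917 − 127.025237)/15 = 126.965162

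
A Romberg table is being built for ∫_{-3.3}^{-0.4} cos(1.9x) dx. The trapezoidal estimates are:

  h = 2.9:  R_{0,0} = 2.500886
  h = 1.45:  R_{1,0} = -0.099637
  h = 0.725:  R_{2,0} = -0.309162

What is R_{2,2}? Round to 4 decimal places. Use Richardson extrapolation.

Richardson extrapolation on the trapezoidal column (denominator 4−1=3):
R_{1,1} = (4·(-0.099637) − 2.500886) / 3 = -0.966478
R_{2,1} = -0.309162 + (-0.309162 − (-0.099637))/3 = -0.379004
R_{2,2} = -0.379004 + (-0.379004 − (-0.966478))/15 = -0.339839

-0.3398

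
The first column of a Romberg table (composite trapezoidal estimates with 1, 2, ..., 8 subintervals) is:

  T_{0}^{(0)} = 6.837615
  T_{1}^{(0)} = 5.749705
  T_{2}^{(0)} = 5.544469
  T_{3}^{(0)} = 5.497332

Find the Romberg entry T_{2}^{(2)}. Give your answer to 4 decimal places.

T_{1}^{(1)} = 5.749705 + (5.749705 − 6.837615)/3 = 5.387068
T_{2}^{(1)} = (4·5.544469 − 5.749705) / 3 = 5.476057
T_{2}^{(2)} = (16·5.476057 − 5.387068) / 15 = 5.481990

5.4820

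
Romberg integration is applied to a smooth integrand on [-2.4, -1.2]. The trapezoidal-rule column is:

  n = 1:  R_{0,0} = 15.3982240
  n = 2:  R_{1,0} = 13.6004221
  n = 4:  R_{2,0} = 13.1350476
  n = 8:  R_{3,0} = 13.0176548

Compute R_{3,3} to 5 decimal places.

12.97843

Richardson extrapolation on the trapezoidal column (denominator 4−1=3):
R_{1,1} = (4·13.6004221 − 15.3982240) / 3 = 13.0011548
R_{2,1} = 13.1350476 + (13.1350476 − 13.6004221)/3 = 12.9799228
R_{3,1} = 13.0176548 + (13.0176548 − 13.1350476)/3 = 12.9785239
R_{2,2} = 12.9799228 + (12.9799228 − 13.0011548)/15 = 12.9785073
R_{3,2} = 12.9785239 + (12.9785239 − 12.9799228)/15 = 12.9784306
R_{3,3} = (64·12.9784306 − 12.9785073) / 63 = 12.9784294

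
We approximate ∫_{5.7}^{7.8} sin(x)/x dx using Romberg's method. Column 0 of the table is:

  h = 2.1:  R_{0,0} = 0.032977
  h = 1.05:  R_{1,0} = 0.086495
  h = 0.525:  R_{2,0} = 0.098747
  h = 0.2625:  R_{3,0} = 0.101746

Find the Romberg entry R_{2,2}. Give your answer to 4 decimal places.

Richardson extrapolation on the trapezoidal column (denominator 4−1=3):
R_{1,1} = 0.086495 + (0.086495 − 0.032977)/3 = 0.104334
R_{2,1} = (4·0.098747 − 0.086495) / 3 = 0.102831
R_{2,2} = (16·0.102831 − 0.104334) / 15 = 0.102731

0.1027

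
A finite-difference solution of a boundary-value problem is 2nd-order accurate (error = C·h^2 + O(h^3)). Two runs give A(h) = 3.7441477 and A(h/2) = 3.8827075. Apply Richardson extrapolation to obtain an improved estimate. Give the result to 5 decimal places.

3.92889

The leading error scales as h^2; refining by a factor of 2 reduces it by 2^2 = 4.
Extrapolated value = (4·A(h/2) − A(h)) / (4 − 1)
= (4·3.8827075 − 3.7441477) / 3
= 11.7866823 / 3 = 3.9288941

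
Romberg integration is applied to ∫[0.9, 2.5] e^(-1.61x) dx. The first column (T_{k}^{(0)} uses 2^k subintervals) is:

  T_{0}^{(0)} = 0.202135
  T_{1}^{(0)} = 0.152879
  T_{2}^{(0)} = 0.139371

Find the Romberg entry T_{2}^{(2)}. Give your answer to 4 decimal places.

0.1348

T_{1}^{(1)} = (4·0.152879 − 0.202135) / 3 = 0.136460
T_{2}^{(1)} = 0.139371 + (0.139371 − 0.152879)/3 = 0.134868
T_{2}^{(2)} = (16·0.134868 − 0.136460) / 15 = 0.134762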